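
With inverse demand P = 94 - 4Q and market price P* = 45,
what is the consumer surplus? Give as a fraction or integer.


Maximum willingness to pay (at Q=0): P_max = 94
Quantity demanded at P* = 45:
Q* = (94 - 45)/4 = 49/4
CS = (1/2) * Q* * (P_max - P*)
CS = (1/2) * 49/4 * (94 - 45)
CS = (1/2) * 49/4 * 49 = 2401/8

2401/8


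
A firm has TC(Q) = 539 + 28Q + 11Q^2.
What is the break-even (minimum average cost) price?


AC(Q) = 539/Q + 28 + 11Q
To minimize: dAC/dQ = -539/Q^2 + 11 = 0
Q^2 = 539/11 = 49
Q* = 7
Min AC = 539/7 + 28 + 11*7
Min AC = 77 + 28 + 77 = 182

182


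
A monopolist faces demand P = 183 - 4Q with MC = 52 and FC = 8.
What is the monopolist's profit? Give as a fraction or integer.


MR = MC: 183 - 8Q = 52
Q* = 131/8
P* = 183 - 4*131/8 = 235/2
Profit = (P* - MC)*Q* - FC
= (235/2 - 52)*131/8 - 8
= 131/2*131/8 - 8
= 17161/16 - 8 = 17033/16

17033/16


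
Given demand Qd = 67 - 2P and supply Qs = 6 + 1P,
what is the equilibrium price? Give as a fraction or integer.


At equilibrium, Qd = Qs.
67 - 2P = 6 + 1P
67 - 6 = 2P + 1P
61 = 3P
P* = 61/3 = 61/3

61/3


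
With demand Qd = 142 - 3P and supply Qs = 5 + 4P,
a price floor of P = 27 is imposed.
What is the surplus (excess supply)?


At P = 27:
Qd = 142 - 3*27 = 61
Qs = 5 + 4*27 = 113
Surplus = Qs - Qd = 113 - 61 = 52

52


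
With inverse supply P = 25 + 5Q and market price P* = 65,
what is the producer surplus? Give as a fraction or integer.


Minimum supply price (at Q=0): P_min = 25
Quantity supplied at P* = 65:
Q* = (65 - 25)/5 = 8
PS = (1/2) * Q* * (P* - P_min)
PS = (1/2) * 8 * (65 - 25)
PS = (1/2) * 8 * 40 = 160

160


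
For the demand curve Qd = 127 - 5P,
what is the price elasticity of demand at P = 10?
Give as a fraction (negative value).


dQ/dP = -5
At P = 10: Q = 127 - 5*10 = 77
E = (dQ/dP)(P/Q) = (-5)(10/77) = -50/77

-50/77


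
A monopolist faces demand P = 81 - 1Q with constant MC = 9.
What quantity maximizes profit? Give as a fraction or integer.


TR = P*Q = (81 - 1Q)Q = 81Q - 1Q^2
MR = dTR/dQ = 81 - 2Q
Set MR = MC:
81 - 2Q = 9
72 = 2Q
Q* = 72/2 = 36

36


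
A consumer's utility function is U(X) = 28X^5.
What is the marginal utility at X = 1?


MU = dU/dX = 28*5*X^(5-1)
MU = 140*X^4
At X = 1:
MU = 140 * 1^4
MU = 140 * 1 = 140

140


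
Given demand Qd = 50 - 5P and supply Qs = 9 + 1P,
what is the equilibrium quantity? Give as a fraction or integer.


First find equilibrium price:
50 - 5P = 9 + 1P
P* = 41/6 = 41/6
Then substitute into demand:
Q* = 50 - 5 * 41/6 = 95/6

95/6


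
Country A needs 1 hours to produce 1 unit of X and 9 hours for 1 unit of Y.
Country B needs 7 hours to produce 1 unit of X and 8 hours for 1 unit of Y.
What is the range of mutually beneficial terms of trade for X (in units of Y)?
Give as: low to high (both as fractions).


Opportunity cost of X for Country A = hours_X / hours_Y = 1/9 = 1/9 units of Y
Opportunity cost of X for Country B = hours_X / hours_Y = 7/8 = 7/8 units of Y
Terms of trade must be between the two opportunity costs.
Range: 1/9 to 7/8

1/9 to 7/8


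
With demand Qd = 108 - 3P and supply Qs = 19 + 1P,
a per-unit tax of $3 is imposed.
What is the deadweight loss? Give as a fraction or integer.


Pre-tax equilibrium quantity: Q* = 165/4
Post-tax equilibrium quantity: Q_tax = 39
Reduction in quantity: Q* - Q_tax = 9/4
DWL = (1/2) * tax * (Q* - Q_tax)
DWL = (1/2) * 3 * 9/4 = 27/8

27/8


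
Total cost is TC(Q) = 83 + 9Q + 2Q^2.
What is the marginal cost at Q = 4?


MC = dTC/dQ = 9 + 2*2*Q
At Q = 4:
MC = 9 + 4*4
MC = 9 + 16 = 25

25


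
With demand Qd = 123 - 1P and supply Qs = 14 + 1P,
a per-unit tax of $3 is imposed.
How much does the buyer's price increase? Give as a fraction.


With a per-unit tax, the buyer's price increase depends on relative slopes.
Supply slope: d = 1, Demand slope: b = 1
Buyer's price increase = d * tax / (b + d)
= 1 * 3 / (1 + 1)
= 3 / 2 = 3/2

3/2


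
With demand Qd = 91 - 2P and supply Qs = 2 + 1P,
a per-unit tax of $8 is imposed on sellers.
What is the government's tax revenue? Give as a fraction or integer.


With tax on sellers, new supply: Qs' = 2 + 1(P - 8)
= 1P - 6
New equilibrium quantity:
Q_new = 79/3
Tax revenue = tax * Q_new = 8 * 79/3 = 632/3

632/3


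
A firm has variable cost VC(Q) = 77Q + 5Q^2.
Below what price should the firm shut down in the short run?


AVC(Q) = VC(Q)/Q = 77 + 5Q
AVC is increasing in Q, so minimum AVC is at Q -> 0+.
Min AVC = 77
The firm should shut down if P < 77.

77


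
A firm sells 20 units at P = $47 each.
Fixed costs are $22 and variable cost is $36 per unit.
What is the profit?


Total Revenue = P * Q = 47 * 20 = $940
Total Cost = FC + VC*Q = 22 + 36*20 = $742
Profit = TR - TC = 940 - 742 = $198

$198


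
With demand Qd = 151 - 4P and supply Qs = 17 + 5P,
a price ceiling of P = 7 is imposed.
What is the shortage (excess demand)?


At P = 7:
Qd = 151 - 4*7 = 123
Qs = 17 + 5*7 = 52
Shortage = Qd - Qs = 123 - 52 = 71

71


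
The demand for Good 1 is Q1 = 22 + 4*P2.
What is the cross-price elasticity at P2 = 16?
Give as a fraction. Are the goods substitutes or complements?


dQ1/dP2 = 4
At P2 = 16: Q1 = 22 + 4*16 = 86
Exy = (dQ1/dP2)(P2/Q1) = 4 * 16 / 86 = 32/43
Since Exy > 0, the goods are substitutes.

32/43 (substitutes)


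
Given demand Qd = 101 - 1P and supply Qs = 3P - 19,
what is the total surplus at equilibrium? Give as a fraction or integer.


Find equilibrium: 101 - 1P = 3P - 19
101 + 19 = 4P
P* = 120/4 = 30
Q* = 3*30 - 19 = 71
Inverse demand: P = 101 - Q/1, so P_max = 101
Inverse supply: P = 19/3 + Q/3, so P_min = 19/3
CS = (1/2) * 71 * (101 - 30) = 5041/2
PS = (1/2) * 71 * (30 - 19/3) = 5041/6
TS = CS + PS = 5041/2 + 5041/6 = 10082/3

10082/3


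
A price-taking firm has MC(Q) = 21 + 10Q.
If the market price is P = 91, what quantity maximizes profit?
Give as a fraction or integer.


In perfect competition, profit is maximized where P = MC.
91 = 21 + 10Q
70 = 10Q
Q* = 70/10 = 7

7


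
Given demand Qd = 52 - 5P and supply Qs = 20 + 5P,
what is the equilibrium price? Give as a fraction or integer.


At equilibrium, Qd = Qs.
52 - 5P = 20 + 5P
52 - 20 = 5P + 5P
32 = 10P
P* = 32/10 = 16/5

16/5


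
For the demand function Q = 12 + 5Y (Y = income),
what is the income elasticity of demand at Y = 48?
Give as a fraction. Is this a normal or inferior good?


dQ/dY = 5
At Y = 48: Q = 12 + 5*48 = 252
Ey = (dQ/dY)(Y/Q) = 5 * 48 / 252 = 20/21
Since Ey > 0, this is a normal good.

20/21 (normal good)


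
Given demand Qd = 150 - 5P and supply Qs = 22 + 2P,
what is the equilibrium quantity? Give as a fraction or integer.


First find equilibrium price:
150 - 5P = 22 + 2P
P* = 128/7 = 128/7
Then substitute into demand:
Q* = 150 - 5 * 128/7 = 410/7

410/7


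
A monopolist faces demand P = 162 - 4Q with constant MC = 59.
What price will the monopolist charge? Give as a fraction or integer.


MR = 162 - 8Q
Set MR = MC: 162 - 8Q = 59
Q* = 103/8
Substitute into demand:
P* = 162 - 4*103/8 = 221/2

221/2


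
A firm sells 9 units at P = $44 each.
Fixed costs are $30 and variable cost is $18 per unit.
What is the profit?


Total Revenue = P * Q = 44 * 9 = $396
Total Cost = FC + VC*Q = 30 + 18*9 = $192
Profit = TR - TC = 396 - 192 = $204

$204


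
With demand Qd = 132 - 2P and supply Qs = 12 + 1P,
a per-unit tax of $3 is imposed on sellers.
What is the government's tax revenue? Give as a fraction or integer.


With tax on sellers, new supply: Qs' = 12 + 1(P - 3)
= 9 + 1P
New equilibrium quantity:
Q_new = 50
Tax revenue = tax * Q_new = 3 * 50 = 150

150


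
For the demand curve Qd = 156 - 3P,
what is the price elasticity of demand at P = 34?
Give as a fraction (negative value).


dQ/dP = -3
At P = 34: Q = 156 - 3*34 = 54
E = (dQ/dP)(P/Q) = (-3)(34/54) = -17/9

-17/9


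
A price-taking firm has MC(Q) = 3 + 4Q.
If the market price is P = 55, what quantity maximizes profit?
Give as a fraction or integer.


In perfect competition, profit is maximized where P = MC.
55 = 3 + 4Q
52 = 4Q
Q* = 52/4 = 13

13


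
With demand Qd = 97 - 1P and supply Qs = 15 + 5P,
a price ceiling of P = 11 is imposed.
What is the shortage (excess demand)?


At P = 11:
Qd = 97 - 1*11 = 86
Qs = 15 + 5*11 = 70
Shortage = Qd - Qs = 86 - 70 = 16

16


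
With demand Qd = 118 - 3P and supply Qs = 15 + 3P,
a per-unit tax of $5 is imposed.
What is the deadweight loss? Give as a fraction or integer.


Pre-tax equilibrium quantity: Q* = 133/2
Post-tax equilibrium quantity: Q_tax = 59
Reduction in quantity: Q* - Q_tax = 15/2
DWL = (1/2) * tax * (Q* - Q_tax)
DWL = (1/2) * 5 * 15/2 = 75/4

75/4


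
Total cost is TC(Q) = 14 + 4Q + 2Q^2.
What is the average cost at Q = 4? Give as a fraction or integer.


TC(4) = 14 + 4*4 + 2*4^2
TC(4) = 14 + 16 + 32 = 62
AC = TC/Q = 62/4 = 31/2

31/2


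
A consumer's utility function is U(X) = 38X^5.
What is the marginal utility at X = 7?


MU = dU/dX = 38*5*X^(5-1)
MU = 190*X^4
At X = 7:
MU = 190 * 7^4
MU = 190 * 2401 = 456190

456190


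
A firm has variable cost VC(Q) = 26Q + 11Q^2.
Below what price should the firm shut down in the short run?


AVC(Q) = VC(Q)/Q = 26 + 11Q
AVC is increasing in Q, so minimum AVC is at Q -> 0+.
Min AVC = 26
The firm should shut down if P < 26.

26


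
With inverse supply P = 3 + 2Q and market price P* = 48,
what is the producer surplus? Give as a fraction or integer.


Minimum supply price (at Q=0): P_min = 3
Quantity supplied at P* = 48:
Q* = (48 - 3)/2 = 45/2
PS = (1/2) * Q* * (P* - P_min)
PS = (1/2) * 45/2 * (48 - 3)
PS = (1/2) * 45/2 * 45 = 2025/4

2025/4


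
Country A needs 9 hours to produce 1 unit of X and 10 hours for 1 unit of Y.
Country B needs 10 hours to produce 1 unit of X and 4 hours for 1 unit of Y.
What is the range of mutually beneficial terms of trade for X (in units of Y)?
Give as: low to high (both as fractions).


Opportunity cost of X for Country A = hours_X / hours_Y = 9/10 = 9/10 units of Y
Opportunity cost of X for Country B = hours_X / hours_Y = 10/4 = 5/2 units of Y
Terms of trade must be between the two opportunity costs.
Range: 9/10 to 5/2

9/10 to 5/2


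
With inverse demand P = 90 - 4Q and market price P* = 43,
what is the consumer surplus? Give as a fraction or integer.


Maximum willingness to pay (at Q=0): P_max = 90
Quantity demanded at P* = 43:
Q* = (90 - 43)/4 = 47/4
CS = (1/2) * Q* * (P_max - P*)
CS = (1/2) * 47/4 * (90 - 43)
CS = (1/2) * 47/4 * 47 = 2209/8

2209/8


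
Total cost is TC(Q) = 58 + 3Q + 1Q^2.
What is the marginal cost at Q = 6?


MC = dTC/dQ = 3 + 2*1*Q
At Q = 6:
MC = 3 + 2*6
MC = 3 + 12 = 15

15


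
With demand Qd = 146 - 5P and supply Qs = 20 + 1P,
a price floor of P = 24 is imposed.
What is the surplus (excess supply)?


At P = 24:
Qd = 146 - 5*24 = 26
Qs = 20 + 1*24 = 44
Surplus = Qs - Qd = 44 - 26 = 18

18


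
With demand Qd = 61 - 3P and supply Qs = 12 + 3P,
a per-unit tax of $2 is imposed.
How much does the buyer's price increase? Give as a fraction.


With a per-unit tax, the buyer's price increase depends on relative slopes.
Supply slope: d = 3, Demand slope: b = 3
Buyer's price increase = d * tax / (b + d)
= 3 * 2 / (3 + 3)
= 6 / 6 = 1

1


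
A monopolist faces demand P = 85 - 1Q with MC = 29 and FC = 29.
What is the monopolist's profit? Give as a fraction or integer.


MR = MC: 85 - 2Q = 29
Q* = 28
P* = 85 - 1*28 = 57
Profit = (P* - MC)*Q* - FC
= (57 - 29)*28 - 29
= 28*28 - 29
= 784 - 29 = 755

755


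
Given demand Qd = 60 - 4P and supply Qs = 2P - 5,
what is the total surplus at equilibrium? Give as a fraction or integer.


Find equilibrium: 60 - 4P = 2P - 5
60 + 5 = 6P
P* = 65/6 = 65/6
Q* = 2*65/6 - 5 = 50/3
Inverse demand: P = 15 - Q/4, so P_max = 15
Inverse supply: P = 5/2 + Q/2, so P_min = 5/2
CS = (1/2) * 50/3 * (15 - 65/6) = 625/18
PS = (1/2) * 50/3 * (65/6 - 5/2) = 625/9
TS = CS + PS = 625/18 + 625/9 = 625/6

625/6


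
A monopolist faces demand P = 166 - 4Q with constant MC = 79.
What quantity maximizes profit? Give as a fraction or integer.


TR = P*Q = (166 - 4Q)Q = 166Q - 4Q^2
MR = dTR/dQ = 166 - 8Q
Set MR = MC:
166 - 8Q = 79
87 = 8Q
Q* = 87/8 = 87/8

87/8


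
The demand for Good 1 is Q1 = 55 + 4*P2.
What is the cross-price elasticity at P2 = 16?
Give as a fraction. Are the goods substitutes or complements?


dQ1/dP2 = 4
At P2 = 16: Q1 = 55 + 4*16 = 119
Exy = (dQ1/dP2)(P2/Q1) = 4 * 16 / 119 = 64/119
Since Exy > 0, the goods are substitutes.

64/119 (substitutes)


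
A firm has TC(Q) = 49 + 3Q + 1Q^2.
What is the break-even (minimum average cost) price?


AC(Q) = 49/Q + 3 + 1Q
To minimize: dAC/dQ = -49/Q^2 + 1 = 0
Q^2 = 49/1 = 49
Q* = 7
Min AC = 49/7 + 3 + 1*7
Min AC = 7 + 3 + 7 = 17

17


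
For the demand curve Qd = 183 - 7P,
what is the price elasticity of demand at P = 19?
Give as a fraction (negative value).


dQ/dP = -7
At P = 19: Q = 183 - 7*19 = 50
E = (dQ/dP)(P/Q) = (-7)(19/50) = -133/50

-133/50


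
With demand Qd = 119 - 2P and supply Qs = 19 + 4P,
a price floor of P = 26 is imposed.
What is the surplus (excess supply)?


At P = 26:
Qd = 119 - 2*26 = 67
Qs = 19 + 4*26 = 123
Surplus = Qs - Qd = 123 - 67 = 56

56


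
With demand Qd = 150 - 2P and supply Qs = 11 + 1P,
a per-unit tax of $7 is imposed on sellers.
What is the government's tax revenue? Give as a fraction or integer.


With tax on sellers, new supply: Qs' = 11 + 1(P - 7)
= 4 + 1P
New equilibrium quantity:
Q_new = 158/3
Tax revenue = tax * Q_new = 7 * 158/3 = 1106/3

1106/3


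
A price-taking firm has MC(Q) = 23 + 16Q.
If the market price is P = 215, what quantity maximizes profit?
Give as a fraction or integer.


In perfect competition, profit is maximized where P = MC.
215 = 23 + 16Q
192 = 16Q
Q* = 192/16 = 12

12


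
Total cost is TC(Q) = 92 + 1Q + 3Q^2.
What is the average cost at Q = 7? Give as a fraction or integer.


TC(7) = 92 + 1*7 + 3*7^2
TC(7) = 92 + 7 + 147 = 246
AC = TC/Q = 246/7 = 246/7

246/7


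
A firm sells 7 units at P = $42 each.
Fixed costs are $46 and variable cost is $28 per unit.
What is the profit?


Total Revenue = P * Q = 42 * 7 = $294
Total Cost = FC + VC*Q = 46 + 28*7 = $242
Profit = TR - TC = 294 - 242 = $52

$52


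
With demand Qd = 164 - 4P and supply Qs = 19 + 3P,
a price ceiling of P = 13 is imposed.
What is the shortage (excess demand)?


At P = 13:
Qd = 164 - 4*13 = 112
Qs = 19 + 3*13 = 58
Shortage = Qd - Qs = 112 - 58 = 54

54


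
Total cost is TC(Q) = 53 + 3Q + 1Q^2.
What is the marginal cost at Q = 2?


MC = dTC/dQ = 3 + 2*1*Q
At Q = 2:
MC = 3 + 2*2
MC = 3 + 4 = 7

7


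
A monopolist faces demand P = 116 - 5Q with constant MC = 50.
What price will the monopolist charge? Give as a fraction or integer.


MR = 116 - 10Q
Set MR = MC: 116 - 10Q = 50
Q* = 33/5
Substitute into demand:
P* = 116 - 5*33/5 = 83

83


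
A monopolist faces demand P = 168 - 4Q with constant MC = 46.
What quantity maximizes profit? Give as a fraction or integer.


TR = P*Q = (168 - 4Q)Q = 168Q - 4Q^2
MR = dTR/dQ = 168 - 8Q
Set MR = MC:
168 - 8Q = 46
122 = 8Q
Q* = 122/8 = 61/4

61/4


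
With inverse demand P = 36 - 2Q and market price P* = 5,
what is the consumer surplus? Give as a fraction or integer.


Maximum willingness to pay (at Q=0): P_max = 36
Quantity demanded at P* = 5:
Q* = (36 - 5)/2 = 31/2
CS = (1/2) * Q* * (P_max - P*)
CS = (1/2) * 31/2 * (36 - 5)
CS = (1/2) * 31/2 * 31 = 961/4

961/4


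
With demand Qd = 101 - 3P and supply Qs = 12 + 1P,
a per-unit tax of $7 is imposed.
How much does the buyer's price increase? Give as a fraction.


With a per-unit tax, the buyer's price increase depends on relative slopes.
Supply slope: d = 1, Demand slope: b = 3
Buyer's price increase = d * tax / (b + d)
= 1 * 7 / (3 + 1)
= 7 / 4 = 7/4

7/4


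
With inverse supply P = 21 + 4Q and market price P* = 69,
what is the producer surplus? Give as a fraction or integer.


Minimum supply price (at Q=0): P_min = 21
Quantity supplied at P* = 69:
Q* = (69 - 21)/4 = 12
PS = (1/2) * Q* * (P* - P_min)
PS = (1/2) * 12 * (69 - 21)
PS = (1/2) * 12 * 48 = 288

288


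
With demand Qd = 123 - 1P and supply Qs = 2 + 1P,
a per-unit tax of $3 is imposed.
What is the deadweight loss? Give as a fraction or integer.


Pre-tax equilibrium quantity: Q* = 125/2
Post-tax equilibrium quantity: Q_tax = 61
Reduction in quantity: Q* - Q_tax = 3/2
DWL = (1/2) * tax * (Q* - Q_tax)
DWL = (1/2) * 3 * 3/2 = 9/4

9/4


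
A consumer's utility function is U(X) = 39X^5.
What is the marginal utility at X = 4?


MU = dU/dX = 39*5*X^(5-1)
MU = 195*X^4
At X = 4:
MU = 195 * 4^4
MU = 195 * 256 = 49920

49920


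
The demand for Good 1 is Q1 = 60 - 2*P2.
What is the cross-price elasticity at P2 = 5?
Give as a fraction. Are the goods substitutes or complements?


dQ1/dP2 = -2
At P2 = 5: Q1 = 60 - 2*5 = 50
Exy = (dQ1/dP2)(P2/Q1) = -2 * 5 / 50 = -1/5
Since Exy < 0, the goods are complements.

-1/5 (complements)


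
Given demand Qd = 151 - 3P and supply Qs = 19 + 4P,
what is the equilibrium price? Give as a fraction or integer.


At equilibrium, Qd = Qs.
151 - 3P = 19 + 4P
151 - 19 = 3P + 4P
132 = 7P
P* = 132/7 = 132/7

132/7


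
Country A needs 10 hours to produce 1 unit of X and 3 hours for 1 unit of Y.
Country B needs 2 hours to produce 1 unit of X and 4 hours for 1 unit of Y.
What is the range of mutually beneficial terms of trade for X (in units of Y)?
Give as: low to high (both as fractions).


Opportunity cost of X for Country A = hours_X / hours_Y = 10/3 = 10/3 units of Y
Opportunity cost of X for Country B = hours_X / hours_Y = 2/4 = 1/2 units of Y
Terms of trade must be between the two opportunity costs.
Range: 1/2 to 10/3

1/2 to 10/3


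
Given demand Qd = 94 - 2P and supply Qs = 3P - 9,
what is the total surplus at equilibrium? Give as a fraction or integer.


Find equilibrium: 94 - 2P = 3P - 9
94 + 9 = 5P
P* = 103/5 = 103/5
Q* = 3*103/5 - 9 = 264/5
Inverse demand: P = 47 - Q/2, so P_max = 47
Inverse supply: P = 3 + Q/3, so P_min = 3
CS = (1/2) * 264/5 * (47 - 103/5) = 17424/25
PS = (1/2) * 264/5 * (103/5 - 3) = 11616/25
TS = CS + PS = 17424/25 + 11616/25 = 5808/5

5808/5


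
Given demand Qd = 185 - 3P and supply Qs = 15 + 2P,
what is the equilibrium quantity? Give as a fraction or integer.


First find equilibrium price:
185 - 3P = 15 + 2P
P* = 170/5 = 34
Then substitute into demand:
Q* = 185 - 3 * 34 = 83

83


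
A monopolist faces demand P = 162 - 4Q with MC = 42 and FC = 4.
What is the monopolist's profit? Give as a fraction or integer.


MR = MC: 162 - 8Q = 42
Q* = 15
P* = 162 - 4*15 = 102
Profit = (P* - MC)*Q* - FC
= (102 - 42)*15 - 4
= 60*15 - 4
= 900 - 4 = 896

896


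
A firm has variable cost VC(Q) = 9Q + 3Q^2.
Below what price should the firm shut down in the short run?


AVC(Q) = VC(Q)/Q = 9 + 3Q
AVC is increasing in Q, so minimum AVC is at Q -> 0+.
Min AVC = 9
The firm should shut down if P < 9.

9


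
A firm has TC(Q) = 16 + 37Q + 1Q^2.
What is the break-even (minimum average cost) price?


AC(Q) = 16/Q + 37 + 1Q
To minimize: dAC/dQ = -16/Q^2 + 1 = 0
Q^2 = 16/1 = 16
Q* = 4
Min AC = 16/4 + 37 + 1*4
Min AC = 4 + 37 + 4 = 45

45


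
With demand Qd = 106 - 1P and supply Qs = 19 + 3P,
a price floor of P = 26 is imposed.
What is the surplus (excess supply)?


At P = 26:
Qd = 106 - 1*26 = 80
Qs = 19 + 3*26 = 97
Surplus = Qs - Qd = 97 - 80 = 17

17


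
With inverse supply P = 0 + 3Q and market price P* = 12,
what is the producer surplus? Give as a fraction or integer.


Minimum supply price (at Q=0): P_min = 0
Quantity supplied at P* = 12:
Q* = (12 - 0)/3 = 4
PS = (1/2) * Q* * (P* - P_min)
PS = (1/2) * 4 * (12 - 0)
PS = (1/2) * 4 * 12 = 24

24


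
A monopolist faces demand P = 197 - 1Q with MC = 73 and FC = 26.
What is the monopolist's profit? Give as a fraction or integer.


MR = MC: 197 - 2Q = 73
Q* = 62
P* = 197 - 1*62 = 135
Profit = (P* - MC)*Q* - FC
= (135 - 73)*62 - 26
= 62*62 - 26
= 3844 - 26 = 3818

3818


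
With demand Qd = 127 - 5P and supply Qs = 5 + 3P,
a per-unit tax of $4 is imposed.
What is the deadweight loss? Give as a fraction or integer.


Pre-tax equilibrium quantity: Q* = 203/4
Post-tax equilibrium quantity: Q_tax = 173/4
Reduction in quantity: Q* - Q_tax = 15/2
DWL = (1/2) * tax * (Q* - Q_tax)
DWL = (1/2) * 4 * 15/2 = 15

15


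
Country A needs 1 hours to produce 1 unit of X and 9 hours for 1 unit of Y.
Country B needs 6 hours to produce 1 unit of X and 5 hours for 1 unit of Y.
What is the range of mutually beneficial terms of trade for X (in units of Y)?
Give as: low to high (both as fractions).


Opportunity cost of X for Country A = hours_X / hours_Y = 1/9 = 1/9 units of Y
Opportunity cost of X for Country B = hours_X / hours_Y = 6/5 = 6/5 units of Y
Terms of trade must be between the two opportunity costs.
Range: 1/9 to 6/5

1/9 to 6/5


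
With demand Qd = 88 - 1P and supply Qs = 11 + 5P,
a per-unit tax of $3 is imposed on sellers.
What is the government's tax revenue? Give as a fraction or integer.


With tax on sellers, new supply: Qs' = 11 + 5(P - 3)
= 5P - 4
New equilibrium quantity:
Q_new = 218/3
Tax revenue = tax * Q_new = 3 * 218/3 = 218

218


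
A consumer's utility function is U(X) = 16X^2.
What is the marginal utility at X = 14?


MU = dU/dX = 16*2*X^(2-1)
MU = 32*X^1
At X = 14:
MU = 32 * 14^1
MU = 32 * 14 = 448

448


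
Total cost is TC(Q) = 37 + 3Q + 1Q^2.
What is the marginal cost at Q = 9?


MC = dTC/dQ = 3 + 2*1*Q
At Q = 9:
MC = 3 + 2*9
MC = 3 + 18 = 21

21


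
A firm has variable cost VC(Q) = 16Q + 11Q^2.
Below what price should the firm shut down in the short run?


AVC(Q) = VC(Q)/Q = 16 + 11Q
AVC is increasing in Q, so minimum AVC is at Q -> 0+.
Min AVC = 16
The firm should shut down if P < 16.

16


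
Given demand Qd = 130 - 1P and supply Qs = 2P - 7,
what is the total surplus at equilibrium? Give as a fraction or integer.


Find equilibrium: 130 - 1P = 2P - 7
130 + 7 = 3P
P* = 137/3 = 137/3
Q* = 2*137/3 - 7 = 253/3
Inverse demand: P = 130 - Q/1, so P_max = 130
Inverse supply: P = 7/2 + Q/2, so P_min = 7/2
CS = (1/2) * 253/3 * (130 - 137/3) = 64009/18
PS = (1/2) * 253/3 * (137/3 - 7/2) = 64009/36
TS = CS + PS = 64009/18 + 64009/36 = 64009/12

64009/12


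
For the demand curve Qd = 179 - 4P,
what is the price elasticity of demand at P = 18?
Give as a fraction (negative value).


dQ/dP = -4
At P = 18: Q = 179 - 4*18 = 107
E = (dQ/dP)(P/Q) = (-4)(18/107) = -72/107

-72/107


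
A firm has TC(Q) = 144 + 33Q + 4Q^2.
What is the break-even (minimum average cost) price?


AC(Q) = 144/Q + 33 + 4Q
To minimize: dAC/dQ = -144/Q^2 + 4 = 0
Q^2 = 144/4 = 36
Q* = 6
Min AC = 144/6 + 33 + 4*6
Min AC = 24 + 33 + 24 = 81

81


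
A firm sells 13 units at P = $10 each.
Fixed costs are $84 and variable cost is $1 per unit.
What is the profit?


Total Revenue = P * Q = 10 * 13 = $130
Total Cost = FC + VC*Q = 84 + 1*13 = $97
Profit = TR - TC = 130 - 97 = $33

$33


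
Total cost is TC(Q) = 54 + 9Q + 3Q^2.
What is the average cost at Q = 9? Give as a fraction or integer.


TC(9) = 54 + 9*9 + 3*9^2
TC(9) = 54 + 81 + 243 = 378
AC = TC/Q = 378/9 = 42

42


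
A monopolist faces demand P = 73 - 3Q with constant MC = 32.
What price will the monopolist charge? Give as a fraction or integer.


MR = 73 - 6Q
Set MR = MC: 73 - 6Q = 32
Q* = 41/6
Substitute into demand:
P* = 73 - 3*41/6 = 105/2

105/2


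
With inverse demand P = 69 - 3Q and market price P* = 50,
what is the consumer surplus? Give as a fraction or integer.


Maximum willingness to pay (at Q=0): P_max = 69
Quantity demanded at P* = 50:
Q* = (69 - 50)/3 = 19/3
CS = (1/2) * Q* * (P_max - P*)
CS = (1/2) * 19/3 * (69 - 50)
CS = (1/2) * 19/3 * 19 = 361/6

361/6


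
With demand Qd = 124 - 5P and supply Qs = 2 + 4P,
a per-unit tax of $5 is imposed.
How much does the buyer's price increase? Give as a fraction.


With a per-unit tax, the buyer's price increase depends on relative slopes.
Supply slope: d = 4, Demand slope: b = 5
Buyer's price increase = d * tax / (b + d)
= 4 * 5 / (5 + 4)
= 20 / 9 = 20/9

20/9


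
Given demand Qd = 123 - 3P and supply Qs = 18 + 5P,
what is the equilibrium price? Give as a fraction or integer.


At equilibrium, Qd = Qs.
123 - 3P = 18 + 5P
123 - 18 = 3P + 5P
105 = 8P
P* = 105/8 = 105/8

105/8


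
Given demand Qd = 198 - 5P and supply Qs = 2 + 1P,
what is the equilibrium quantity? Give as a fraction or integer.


First find equilibrium price:
198 - 5P = 2 + 1P
P* = 196/6 = 98/3
Then substitute into demand:
Q* = 198 - 5 * 98/3 = 104/3

104/3


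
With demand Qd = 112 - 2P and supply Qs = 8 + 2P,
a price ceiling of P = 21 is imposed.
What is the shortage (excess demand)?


At P = 21:
Qd = 112 - 2*21 = 70
Qs = 8 + 2*21 = 50
Shortage = Qd - Qs = 70 - 50 = 20

20


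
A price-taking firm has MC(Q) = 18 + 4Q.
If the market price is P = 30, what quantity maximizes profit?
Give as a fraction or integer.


In perfect competition, profit is maximized where P = MC.
30 = 18 + 4Q
12 = 4Q
Q* = 12/4 = 3

3


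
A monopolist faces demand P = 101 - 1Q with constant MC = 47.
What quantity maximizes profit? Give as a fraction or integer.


TR = P*Q = (101 - 1Q)Q = 101Q - 1Q^2
MR = dTR/dQ = 101 - 2Q
Set MR = MC:
101 - 2Q = 47
54 = 2Q
Q* = 54/2 = 27

27


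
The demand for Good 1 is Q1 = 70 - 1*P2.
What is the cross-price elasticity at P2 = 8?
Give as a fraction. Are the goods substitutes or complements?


dQ1/dP2 = -1
At P2 = 8: Q1 = 70 - 1*8 = 62
Exy = (dQ1/dP2)(P2/Q1) = -1 * 8 / 62 = -4/31
Since Exy < 0, the goods are complements.

-4/31 (complements)


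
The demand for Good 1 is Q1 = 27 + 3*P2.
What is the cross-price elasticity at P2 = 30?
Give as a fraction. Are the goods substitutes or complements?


dQ1/dP2 = 3
At P2 = 30: Q1 = 27 + 3*30 = 117
Exy = (dQ1/dP2)(P2/Q1) = 3 * 30 / 117 = 10/13
Since Exy > 0, the goods are substitutes.

10/13 (substitutes)


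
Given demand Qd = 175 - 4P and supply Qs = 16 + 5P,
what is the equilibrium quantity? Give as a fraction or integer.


First find equilibrium price:
175 - 4P = 16 + 5P
P* = 159/9 = 53/3
Then substitute into demand:
Q* = 175 - 4 * 53/3 = 313/3

313/3


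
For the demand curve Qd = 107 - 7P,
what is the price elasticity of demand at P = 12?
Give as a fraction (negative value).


dQ/dP = -7
At P = 12: Q = 107 - 7*12 = 23
E = (dQ/dP)(P/Q) = (-7)(12/23) = -84/23

-84/23


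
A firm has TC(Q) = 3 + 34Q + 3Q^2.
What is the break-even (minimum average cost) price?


AC(Q) = 3/Q + 34 + 3Q
To minimize: dAC/dQ = -3/Q^2 + 3 = 0
Q^2 = 3/3 = 1
Q* = 1
Min AC = 3/1 + 34 + 3*1
Min AC = 3 + 34 + 3 = 40

40


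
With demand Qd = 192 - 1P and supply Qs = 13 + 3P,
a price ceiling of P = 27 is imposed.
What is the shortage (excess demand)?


At P = 27:
Qd = 192 - 1*27 = 165
Qs = 13 + 3*27 = 94
Shortage = Qd - Qs = 165 - 94 = 71

71


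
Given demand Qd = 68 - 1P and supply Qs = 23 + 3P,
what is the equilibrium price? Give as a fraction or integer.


At equilibrium, Qd = Qs.
68 - 1P = 23 + 3P
68 - 23 = 1P + 3P
45 = 4P
P* = 45/4 = 45/4

45/4


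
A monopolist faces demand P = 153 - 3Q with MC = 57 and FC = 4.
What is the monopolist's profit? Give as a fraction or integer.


MR = MC: 153 - 6Q = 57
Q* = 16
P* = 153 - 3*16 = 105
Profit = (P* - MC)*Q* - FC
= (105 - 57)*16 - 4
= 48*16 - 4
= 768 - 4 = 764

764


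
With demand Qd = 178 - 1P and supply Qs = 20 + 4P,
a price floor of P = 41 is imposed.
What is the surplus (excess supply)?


At P = 41:
Qd = 178 - 1*41 = 137
Qs = 20 + 4*41 = 184
Surplus = Qs - Qd = 184 - 137 = 47

47


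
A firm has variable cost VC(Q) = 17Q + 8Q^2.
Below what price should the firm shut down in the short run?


AVC(Q) = VC(Q)/Q = 17 + 8Q
AVC is increasing in Q, so minimum AVC is at Q -> 0+.
Min AVC = 17
The firm should shut down if P < 17.

17


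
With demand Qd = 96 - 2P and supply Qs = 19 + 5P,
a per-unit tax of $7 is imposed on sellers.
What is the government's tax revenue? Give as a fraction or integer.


With tax on sellers, new supply: Qs' = 19 + 5(P - 7)
= 5P - 16
New equilibrium quantity:
Q_new = 64
Tax revenue = tax * Q_new = 7 * 64 = 448

448


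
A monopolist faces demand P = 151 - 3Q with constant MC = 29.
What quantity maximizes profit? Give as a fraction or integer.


TR = P*Q = (151 - 3Q)Q = 151Q - 3Q^2
MR = dTR/dQ = 151 - 6Q
Set MR = MC:
151 - 6Q = 29
122 = 6Q
Q* = 122/6 = 61/3

61/3


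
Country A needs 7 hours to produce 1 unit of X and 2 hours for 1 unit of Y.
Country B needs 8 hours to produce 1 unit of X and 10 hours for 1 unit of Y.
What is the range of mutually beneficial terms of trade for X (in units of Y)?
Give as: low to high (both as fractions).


Opportunity cost of X for Country A = hours_X / hours_Y = 7/2 = 7/2 units of Y
Opportunity cost of X for Country B = hours_X / hours_Y = 8/10 = 4/5 units of Y
Terms of trade must be between the two opportunity costs.
Range: 4/5 to 7/2

4/5 to 7/2


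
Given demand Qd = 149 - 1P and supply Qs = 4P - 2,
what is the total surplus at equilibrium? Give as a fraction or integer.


Find equilibrium: 149 - 1P = 4P - 2
149 + 2 = 5P
P* = 151/5 = 151/5
Q* = 4*151/5 - 2 = 594/5
Inverse demand: P = 149 - Q/1, so P_max = 149
Inverse supply: P = 1/2 + Q/4, so P_min = 1/2
CS = (1/2) * 594/5 * (149 - 151/5) = 176418/25
PS = (1/2) * 594/5 * (151/5 - 1/2) = 88209/50
TS = CS + PS = 176418/25 + 88209/50 = 88209/10

88209/10


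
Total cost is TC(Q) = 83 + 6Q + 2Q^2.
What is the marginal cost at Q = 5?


MC = dTC/dQ = 6 + 2*2*Q
At Q = 5:
MC = 6 + 4*5
MC = 6 + 20 = 26

26


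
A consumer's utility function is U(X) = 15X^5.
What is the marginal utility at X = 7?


MU = dU/dX = 15*5*X^(5-1)
MU = 75*X^4
At X = 7:
MU = 75 * 7^4
MU = 75 * 2401 = 180075

180075


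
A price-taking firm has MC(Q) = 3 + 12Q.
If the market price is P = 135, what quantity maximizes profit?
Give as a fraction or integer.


In perfect competition, profit is maximized where P = MC.
135 = 3 + 12Q
132 = 12Q
Q* = 132/12 = 11

11


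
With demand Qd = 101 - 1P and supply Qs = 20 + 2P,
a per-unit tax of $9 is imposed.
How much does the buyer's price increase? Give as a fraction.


With a per-unit tax, the buyer's price increase depends on relative slopes.
Supply slope: d = 2, Demand slope: b = 1
Buyer's price increase = d * tax / (b + d)
= 2 * 9 / (1 + 2)
= 18 / 3 = 6

6


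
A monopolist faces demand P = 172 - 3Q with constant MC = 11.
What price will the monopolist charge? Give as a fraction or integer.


MR = 172 - 6Q
Set MR = MC: 172 - 6Q = 11
Q* = 161/6
Substitute into demand:
P* = 172 - 3*161/6 = 183/2

183/2


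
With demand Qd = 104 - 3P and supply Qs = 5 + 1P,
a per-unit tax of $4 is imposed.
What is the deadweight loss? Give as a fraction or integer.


Pre-tax equilibrium quantity: Q* = 119/4
Post-tax equilibrium quantity: Q_tax = 107/4
Reduction in quantity: Q* - Q_tax = 3
DWL = (1/2) * tax * (Q* - Q_tax)
DWL = (1/2) * 4 * 3 = 6

6


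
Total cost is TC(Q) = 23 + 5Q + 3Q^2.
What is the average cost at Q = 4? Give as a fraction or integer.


TC(4) = 23 + 5*4 + 3*4^2
TC(4) = 23 + 20 + 48 = 91
AC = TC/Q = 91/4 = 91/4

91/4


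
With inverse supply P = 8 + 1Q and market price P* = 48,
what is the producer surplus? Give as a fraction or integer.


Minimum supply price (at Q=0): P_min = 8
Quantity supplied at P* = 48:
Q* = (48 - 8)/1 = 40
PS = (1/2) * Q* * (P* - P_min)
PS = (1/2) * 40 * (48 - 8)
PS = (1/2) * 40 * 40 = 800

800


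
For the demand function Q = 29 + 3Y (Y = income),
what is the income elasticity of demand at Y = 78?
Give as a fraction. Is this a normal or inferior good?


dQ/dY = 3
At Y = 78: Q = 29 + 3*78 = 263
Ey = (dQ/dY)(Y/Q) = 3 * 78 / 263 = 234/263
Since Ey > 0, this is a normal good.

234/263 (normal good)


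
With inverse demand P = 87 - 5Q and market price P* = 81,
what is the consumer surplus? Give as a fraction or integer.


Maximum willingness to pay (at Q=0): P_max = 87
Quantity demanded at P* = 81:
Q* = (87 - 81)/5 = 6/5
CS = (1/2) * Q* * (P_max - P*)
CS = (1/2) * 6/5 * (87 - 81)
CS = (1/2) * 6/5 * 6 = 18/5

18/5


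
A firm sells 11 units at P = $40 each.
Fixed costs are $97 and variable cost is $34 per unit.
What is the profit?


Total Revenue = P * Q = 40 * 11 = $440
Total Cost = FC + VC*Q = 97 + 34*11 = $471
Profit = TR - TC = 440 - 471 = $-31

$-31


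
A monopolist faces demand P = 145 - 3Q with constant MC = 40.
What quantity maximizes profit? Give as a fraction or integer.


TR = P*Q = (145 - 3Q)Q = 145Q - 3Q^2
MR = dTR/dQ = 145 - 6Q
Set MR = MC:
145 - 6Q = 40
105 = 6Q
Q* = 105/6 = 35/2

35/2


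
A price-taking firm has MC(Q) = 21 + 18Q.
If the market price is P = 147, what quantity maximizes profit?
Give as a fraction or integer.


In perfect competition, profit is maximized where P = MC.
147 = 21 + 18Q
126 = 18Q
Q* = 126/18 = 7

7


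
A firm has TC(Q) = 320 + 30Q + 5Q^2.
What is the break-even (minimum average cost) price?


AC(Q) = 320/Q + 30 + 5Q
To minimize: dAC/dQ = -320/Q^2 + 5 = 0
Q^2 = 320/5 = 64
Q* = 8
Min AC = 320/8 + 30 + 5*8
Min AC = 40 + 30 + 40 = 110

110


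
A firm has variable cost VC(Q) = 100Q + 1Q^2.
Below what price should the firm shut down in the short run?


AVC(Q) = VC(Q)/Q = 100 + 1Q
AVC is increasing in Q, so minimum AVC is at Q -> 0+.
Min AVC = 100
The firm should shut down if P < 100.

100


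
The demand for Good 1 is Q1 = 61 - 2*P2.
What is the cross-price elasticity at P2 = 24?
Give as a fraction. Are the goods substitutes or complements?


dQ1/dP2 = -2
At P2 = 24: Q1 = 61 - 2*24 = 13
Exy = (dQ1/dP2)(P2/Q1) = -2 * 24 / 13 = -48/13
Since Exy < 0, the goods are complements.

-48/13 (complements)


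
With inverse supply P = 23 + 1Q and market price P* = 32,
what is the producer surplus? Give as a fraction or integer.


Minimum supply price (at Q=0): P_min = 23
Quantity supplied at P* = 32:
Q* = (32 - 23)/1 = 9
PS = (1/2) * Q* * (P* - P_min)
PS = (1/2) * 9 * (32 - 23)
PS = (1/2) * 9 * 9 = 81/2

81/2


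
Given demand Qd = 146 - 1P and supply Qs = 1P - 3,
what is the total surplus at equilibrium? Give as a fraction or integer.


Find equilibrium: 146 - 1P = 1P - 3
146 + 3 = 2P
P* = 149/2 = 149/2
Q* = 1*149/2 - 3 = 143/2
Inverse demand: P = 146 - Q/1, so P_max = 146
Inverse supply: P = 3 + Q/1, so P_min = 3
CS = (1/2) * 143/2 * (146 - 149/2) = 20449/8
PS = (1/2) * 143/2 * (149/2 - 3) = 20449/8
TS = CS + PS = 20449/8 + 20449/8 = 20449/4

20449/4


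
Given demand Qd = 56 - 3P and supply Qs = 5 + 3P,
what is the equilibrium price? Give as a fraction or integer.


At equilibrium, Qd = Qs.
56 - 3P = 5 + 3P
56 - 5 = 3P + 3P
51 = 6P
P* = 51/6 = 17/2

17/2


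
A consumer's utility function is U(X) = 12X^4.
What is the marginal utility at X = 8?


MU = dU/dX = 12*4*X^(4-1)
MU = 48*X^3
At X = 8:
MU = 48 * 8^3
MU = 48 * 512 = 24576

24576


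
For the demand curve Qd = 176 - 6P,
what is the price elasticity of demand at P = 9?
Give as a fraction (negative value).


dQ/dP = -6
At P = 9: Q = 176 - 6*9 = 122
E = (dQ/dP)(P/Q) = (-6)(9/122) = -27/61

-27/61


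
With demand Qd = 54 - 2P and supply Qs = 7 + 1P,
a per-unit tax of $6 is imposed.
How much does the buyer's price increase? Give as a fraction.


With a per-unit tax, the buyer's price increase depends on relative slopes.
Supply slope: d = 1, Demand slope: b = 2
Buyer's price increase = d * tax / (b + d)
= 1 * 6 / (2 + 1)
= 6 / 3 = 2

2


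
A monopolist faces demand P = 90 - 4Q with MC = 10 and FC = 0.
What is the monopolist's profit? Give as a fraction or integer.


MR = MC: 90 - 8Q = 10
Q* = 10
P* = 90 - 4*10 = 50
Profit = (P* - MC)*Q* - FC
= (50 - 10)*10 - 0
= 40*10 - 0
= 400 - 0 = 400

400


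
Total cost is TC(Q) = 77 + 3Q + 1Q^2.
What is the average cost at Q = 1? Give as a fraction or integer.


TC(1) = 77 + 3*1 + 1*1^2
TC(1) = 77 + 3 + 1 = 81
AC = TC/Q = 81/1 = 81

81


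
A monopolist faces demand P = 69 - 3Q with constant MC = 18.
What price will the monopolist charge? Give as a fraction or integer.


MR = 69 - 6Q
Set MR = MC: 69 - 6Q = 18
Q* = 17/2
Substitute into demand:
P* = 69 - 3*17/2 = 87/2

87/2


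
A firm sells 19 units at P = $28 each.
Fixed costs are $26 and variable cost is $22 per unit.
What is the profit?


Total Revenue = P * Q = 28 * 19 = $532
Total Cost = FC + VC*Q = 26 + 22*19 = $444
Profit = TR - TC = 532 - 444 = $88

$88


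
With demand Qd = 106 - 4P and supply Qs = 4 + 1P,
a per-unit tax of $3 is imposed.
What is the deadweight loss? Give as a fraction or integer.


Pre-tax equilibrium quantity: Q* = 122/5
Post-tax equilibrium quantity: Q_tax = 22
Reduction in quantity: Q* - Q_tax = 12/5
DWL = (1/2) * tax * (Q* - Q_tax)
DWL = (1/2) * 3 * 12/5 = 18/5

18/5


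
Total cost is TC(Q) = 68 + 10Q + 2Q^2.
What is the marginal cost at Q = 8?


MC = dTC/dQ = 10 + 2*2*Q
At Q = 8:
MC = 10 + 4*8
MC = 10 + 32 = 42

42


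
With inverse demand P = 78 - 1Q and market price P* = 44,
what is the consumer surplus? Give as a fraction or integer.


Maximum willingness to pay (at Q=0): P_max = 78
Quantity demanded at P* = 44:
Q* = (78 - 44)/1 = 34
CS = (1/2) * Q* * (P_max - P*)
CS = (1/2) * 34 * (78 - 44)
CS = (1/2) * 34 * 34 = 578

578


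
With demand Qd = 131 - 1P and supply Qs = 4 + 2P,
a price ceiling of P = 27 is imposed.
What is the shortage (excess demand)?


At P = 27:
Qd = 131 - 1*27 = 104
Qs = 4 + 2*27 = 58
Shortage = Qd - Qs = 104 - 58 = 46

46


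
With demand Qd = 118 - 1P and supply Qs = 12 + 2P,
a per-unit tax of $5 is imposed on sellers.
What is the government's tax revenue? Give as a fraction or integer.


With tax on sellers, new supply: Qs' = 12 + 2(P - 5)
= 2 + 2P
New equilibrium quantity:
Q_new = 238/3
Tax revenue = tax * Q_new = 5 * 238/3 = 1190/3

1190/3


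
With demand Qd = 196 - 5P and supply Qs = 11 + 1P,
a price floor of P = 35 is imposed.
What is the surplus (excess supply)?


At P = 35:
Qd = 196 - 5*35 = 21
Qs = 11 + 1*35 = 46
Surplus = Qs - Qd = 46 - 21 = 25

25


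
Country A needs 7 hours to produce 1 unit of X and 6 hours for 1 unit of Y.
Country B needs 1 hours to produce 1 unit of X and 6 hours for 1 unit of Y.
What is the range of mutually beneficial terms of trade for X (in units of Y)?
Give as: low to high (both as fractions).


Opportunity cost of X for Country A = hours_X / hours_Y = 7/6 = 7/6 units of Y
Opportunity cost of X for Country B = hours_X / hours_Y = 1/6 = 1/6 units of Y
Terms of trade must be between the two opportunity costs.
Range: 1/6 to 7/6

1/6 to 7/6


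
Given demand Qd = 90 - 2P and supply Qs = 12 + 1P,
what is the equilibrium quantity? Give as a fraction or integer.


First find equilibrium price:
90 - 2P = 12 + 1P
P* = 78/3 = 26
Then substitute into demand:
Q* = 90 - 2 * 26 = 38

38


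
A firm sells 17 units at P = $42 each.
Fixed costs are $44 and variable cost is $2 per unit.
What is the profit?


Total Revenue = P * Q = 42 * 17 = $714
Total Cost = FC + VC*Q = 44 + 2*17 = $78
Profit = TR - TC = 714 - 78 = $636

$636


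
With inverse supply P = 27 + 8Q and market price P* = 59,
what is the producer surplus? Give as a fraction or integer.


Minimum supply price (at Q=0): P_min = 27
Quantity supplied at P* = 59:
Q* = (59 - 27)/8 = 4
PS = (1/2) * Q* * (P* - P_min)
PS = (1/2) * 4 * (59 - 27)
PS = (1/2) * 4 * 32 = 64

64


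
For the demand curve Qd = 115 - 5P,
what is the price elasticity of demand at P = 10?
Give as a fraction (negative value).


dQ/dP = -5
At P = 10: Q = 115 - 5*10 = 65
E = (dQ/dP)(P/Q) = (-5)(10/65) = -10/13

-10/13


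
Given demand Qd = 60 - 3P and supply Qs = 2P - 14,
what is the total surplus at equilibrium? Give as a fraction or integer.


Find equilibrium: 60 - 3P = 2P - 14
60 + 14 = 5P
P* = 74/5 = 74/5
Q* = 2*74/5 - 14 = 78/5
Inverse demand: P = 20 - Q/3, so P_max = 20
Inverse supply: P = 7 + Q/2, so P_min = 7
CS = (1/2) * 78/5 * (20 - 74/5) = 1014/25
PS = (1/2) * 78/5 * (74/5 - 7) = 1521/25
TS = CS + PS = 1014/25 + 1521/25 = 507/5

507/5
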